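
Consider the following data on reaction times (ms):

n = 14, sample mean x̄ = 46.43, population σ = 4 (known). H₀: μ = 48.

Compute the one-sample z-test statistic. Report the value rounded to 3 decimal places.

SE = σ/√n = 4/√14 = 1.0690
z = (x̄−μ₀)/SE = (46.43−48)/1.0690 = -1.4686

test statistic = -1.469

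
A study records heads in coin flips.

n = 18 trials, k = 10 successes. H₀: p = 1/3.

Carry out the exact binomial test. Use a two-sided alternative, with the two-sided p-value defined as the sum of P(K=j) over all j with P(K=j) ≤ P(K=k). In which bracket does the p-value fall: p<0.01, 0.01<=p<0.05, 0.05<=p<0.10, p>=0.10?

p-value bracket: 0.05<=p<0.10

Exact binomial: n=18, k=10, p₀=1/3=0.3333
P(X=j) = C(n,j)·p₀^j·(1−p₀)^(n−j); p = Σ P(X=j) over j with P(X=j) ≤ P(X=10)
p-value (two-sided) = 0.07600
→ bracket: 0.05<=p<0.10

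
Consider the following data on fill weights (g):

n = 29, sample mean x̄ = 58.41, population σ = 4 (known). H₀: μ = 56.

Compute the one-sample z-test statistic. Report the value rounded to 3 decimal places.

test statistic = 3.245

SE = σ/√n = 4/√29 = 0.7428
z = (x̄−μ₀)/SE = (58.41−56)/0.7428 = 3.2446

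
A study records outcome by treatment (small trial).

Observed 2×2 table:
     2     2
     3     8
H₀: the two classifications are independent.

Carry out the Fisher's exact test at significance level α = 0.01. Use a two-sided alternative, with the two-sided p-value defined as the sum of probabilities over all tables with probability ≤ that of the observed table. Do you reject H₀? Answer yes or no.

reject H₀: no

Margins: r₁=4, r₂=11, c₁=5, c₂=10, n=15
p_obs = C(4,2)·C(11,3)/C(15,5); sum pmf over tables with pmf ≤ p_obs
p-value (two-sided) = 0.56044
At α=0.01: p ≥ α → fail to reject H₀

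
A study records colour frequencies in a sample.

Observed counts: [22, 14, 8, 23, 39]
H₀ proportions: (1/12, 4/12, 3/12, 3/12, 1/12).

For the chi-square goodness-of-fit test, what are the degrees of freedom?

degrees of freedom = 4

df = k − 1 = 5 − 1 = 4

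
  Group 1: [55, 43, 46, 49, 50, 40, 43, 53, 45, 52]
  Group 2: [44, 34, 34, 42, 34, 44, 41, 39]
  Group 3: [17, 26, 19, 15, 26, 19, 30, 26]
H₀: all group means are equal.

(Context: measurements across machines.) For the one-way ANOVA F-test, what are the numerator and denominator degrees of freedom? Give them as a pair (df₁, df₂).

k = 3 groups, N = 26 total
df = (k−1, N−k) = (3−1, 26−3) = (2, 23)

degrees of freedom = [2, 23]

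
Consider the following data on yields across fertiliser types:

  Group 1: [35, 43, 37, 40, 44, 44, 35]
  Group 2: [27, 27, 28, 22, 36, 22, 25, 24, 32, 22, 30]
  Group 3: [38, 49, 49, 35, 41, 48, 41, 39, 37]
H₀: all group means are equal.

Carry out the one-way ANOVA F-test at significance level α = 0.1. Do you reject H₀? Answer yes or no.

reject H₀: yes

Group means [39.71, 26.82, 41.89], grand mean 35.185
SSB = Σnᵢ(x̄ᵢ−x̄)² = 1318.120; SSW = ΣΣ(x−x̄ᵢ)² = 537.954
MSB = 1318.120/2 = 659.0601; MSW = 537.954/24 = 22.4147
F = MSB/MSW = 29.4030
df = (2, 24)
p-value (upper-tail) = 0.00000
At α=0.1: p < α → reject H₀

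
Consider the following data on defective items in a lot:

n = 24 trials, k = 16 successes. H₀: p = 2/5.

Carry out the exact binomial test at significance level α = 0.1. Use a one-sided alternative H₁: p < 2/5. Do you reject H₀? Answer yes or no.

reject H₀: no

Exact binomial: n=24, k=16, p₀=2/5=0.4000
P(X≤16) from Σ C(n,i)·p₀^i·(1−p₀)^(n−i)
p-value (one-sided, H₁ less) = 0.99780
At α=0.1: p ≥ α → fail to reject H₀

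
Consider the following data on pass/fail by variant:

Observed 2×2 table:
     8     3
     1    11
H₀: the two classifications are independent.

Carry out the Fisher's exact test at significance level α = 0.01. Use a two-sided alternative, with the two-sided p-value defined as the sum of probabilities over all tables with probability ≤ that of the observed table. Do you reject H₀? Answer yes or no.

reject H₀: yes

Margins: r₁=11, r₂=12, c₁=9, c₂=14, n=23
p_obs = C(11,8)·C(12,1)/C(23,9); sum pmf over tables with pmf ≤ p_obs
p-value (two-sided) = 0.00276
At α=0.01: p < α → reject H₀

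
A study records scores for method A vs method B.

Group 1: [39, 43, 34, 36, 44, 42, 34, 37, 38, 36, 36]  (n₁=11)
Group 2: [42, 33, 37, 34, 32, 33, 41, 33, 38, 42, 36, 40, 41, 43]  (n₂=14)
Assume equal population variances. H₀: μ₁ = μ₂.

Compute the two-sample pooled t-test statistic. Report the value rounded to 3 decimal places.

test statistic = 0.387

x̄₁=38.091, s₁=3.506, n₁=11
x̄₂=37.500, s₂=3.995, n₂=14
s_p² = [10·3.506² + 13·3.995²]/23 = 14.3656
SE = √(s_p²·(1/11+1/14)) = 1.5271
t = (38.091−37.500)/1.5271 = 0.3869
df = 23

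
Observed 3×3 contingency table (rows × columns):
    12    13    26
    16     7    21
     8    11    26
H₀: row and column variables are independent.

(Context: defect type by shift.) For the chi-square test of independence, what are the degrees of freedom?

df = (r−1)(c−1) = (3−1)·(3−1) = 4

degrees of freedom = 4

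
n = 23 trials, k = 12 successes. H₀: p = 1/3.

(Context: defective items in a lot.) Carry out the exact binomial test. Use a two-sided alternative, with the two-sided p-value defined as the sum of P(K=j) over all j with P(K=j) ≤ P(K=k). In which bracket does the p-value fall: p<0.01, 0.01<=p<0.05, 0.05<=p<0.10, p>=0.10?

Exact binomial: n=23, k=12, p₀=1/3=0.3333
P(X=j) = C(n,j)·p₀^j·(1−p₀)^(n−j); p = Σ P(X=j) over j with P(X=j) ≤ P(X=12)
p-value (two-sided) = 0.07453
→ bracket: 0.05<=p<0.10

p-value bracket: 0.05<=p<0.10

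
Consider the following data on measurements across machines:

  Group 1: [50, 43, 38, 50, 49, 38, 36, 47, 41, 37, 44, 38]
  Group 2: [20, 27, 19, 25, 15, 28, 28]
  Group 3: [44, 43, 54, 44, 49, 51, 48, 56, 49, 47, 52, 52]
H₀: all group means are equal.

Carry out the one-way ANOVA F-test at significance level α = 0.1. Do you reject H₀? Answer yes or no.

reject H₀: yes

Group means [42.58, 23.14, 49.08], grand mean 40.710
SSB = Σnᵢ(x̄ᵢ−x̄)² = 3043.697; SSW = ΣΣ(x−x̄ᵢ)² = 658.690
MSB = 3043.697/2 = 1521.8483; MSW = 658.690/28 = 23.5247
F = MSB/MSW = 64.6916
df = (2, 28)
p-value (upper-tail) = 0.00000
At α=0.1: p < α → reject H₀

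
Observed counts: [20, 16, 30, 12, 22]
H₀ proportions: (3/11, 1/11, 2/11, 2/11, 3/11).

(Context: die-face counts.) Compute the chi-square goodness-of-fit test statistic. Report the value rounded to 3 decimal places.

test statistic = 17.993

n = 100; E_i = n·p_i = [27.27, 9.09, 18.18, 18.18, 27.27]
χ² = (20−27.27)²/27.27 + (16−9.09)²/9.09 + (30−18.18)²/18.18 + (12−18.18)²/18.18 + (22−27.27)²/27.27 = 17.9933
df = 4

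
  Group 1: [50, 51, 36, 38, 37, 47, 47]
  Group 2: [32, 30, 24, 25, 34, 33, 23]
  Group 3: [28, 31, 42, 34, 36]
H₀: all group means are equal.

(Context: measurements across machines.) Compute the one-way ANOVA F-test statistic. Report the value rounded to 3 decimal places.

Group means [43.71, 28.71, 34.20], grand mean 35.684
SSB = Σnᵢ(x̄ᵢ−x̄)² = 802.448; SSW = ΣΣ(x−x̄ᵢ)² = 491.657
MSB = 802.448/2 = 401.2241; MSW = 491.657/16 = 30.7286
F = MSB/MSW = 13.0570
df = (2, 16)

test statistic = 13.057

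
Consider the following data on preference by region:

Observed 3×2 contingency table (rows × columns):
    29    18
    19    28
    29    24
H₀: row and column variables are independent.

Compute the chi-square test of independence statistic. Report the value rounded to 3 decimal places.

test statistic = 4.446

Row totals [47, 47, 53], col totals [77, 70], n=147
χ² = (29−24.62)²/24.62 + (18−22.38)²/22.38 + (19−24.62)²/24.62 + (28−22.38)²/22.38 + (29−27.76)²/27.76 + (24−25.24)²/25.24 = 4.4463
df = 2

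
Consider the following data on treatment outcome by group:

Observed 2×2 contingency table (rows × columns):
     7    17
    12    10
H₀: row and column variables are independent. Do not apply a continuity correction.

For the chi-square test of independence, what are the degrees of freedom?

degrees of freedom = 1

df = (r−1)(c−1) = (2−1)·(2−1) = 1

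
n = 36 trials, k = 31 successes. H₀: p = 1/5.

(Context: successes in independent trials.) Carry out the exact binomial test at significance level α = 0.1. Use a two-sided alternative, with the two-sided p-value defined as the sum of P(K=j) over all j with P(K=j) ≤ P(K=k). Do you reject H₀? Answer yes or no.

Exact binomial: n=36, k=31, p₀=1/5=0.2000
P(X=j) = C(n,j)·p₀^j·(1−p₀)^(n−j); p = Σ P(X=j) over j with P(X=j) ≤ P(X=31)
p-value (two-sided) = 0.00000
At α=0.1: p < α → reject H₀

reject H₀: yes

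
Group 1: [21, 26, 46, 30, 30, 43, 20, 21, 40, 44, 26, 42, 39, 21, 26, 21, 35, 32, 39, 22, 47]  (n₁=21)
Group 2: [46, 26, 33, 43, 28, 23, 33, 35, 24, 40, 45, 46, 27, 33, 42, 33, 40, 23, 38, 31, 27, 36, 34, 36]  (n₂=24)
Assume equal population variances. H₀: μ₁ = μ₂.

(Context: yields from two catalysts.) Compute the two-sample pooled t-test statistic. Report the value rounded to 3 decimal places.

x̄₁=31.952, s₁=9.489, n₁=21
x̄₂=34.250, s₂=7.231, n₂=24
s_p² = [20·9.489² + 23·7.231²]/43 = 69.8477
SE = √(s_p²·(1/21+1/24)) = 2.4973
t = (31.952−34.250)/2.4973 = -0.9200
df = 43

test statistic = -0.920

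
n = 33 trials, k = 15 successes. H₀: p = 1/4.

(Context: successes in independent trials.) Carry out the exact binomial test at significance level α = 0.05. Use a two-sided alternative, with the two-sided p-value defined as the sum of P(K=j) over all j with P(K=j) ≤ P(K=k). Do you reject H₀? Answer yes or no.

Exact binomial: n=33, k=15, p₀=1/4=0.2500
P(X=j) = C(n,j)·p₀^j·(1−p₀)^(n−j); p = Σ P(X=j) over j with P(X=j) ≤ P(X=15)
p-value (two-sided) = 0.01376
At α=0.05: p < α → reject H₀

reject H₀: yes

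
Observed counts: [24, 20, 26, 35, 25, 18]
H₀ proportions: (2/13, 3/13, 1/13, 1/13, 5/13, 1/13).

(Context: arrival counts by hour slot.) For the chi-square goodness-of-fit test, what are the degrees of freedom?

degrees of freedom = 5

df = k − 1 = 6 − 1 = 5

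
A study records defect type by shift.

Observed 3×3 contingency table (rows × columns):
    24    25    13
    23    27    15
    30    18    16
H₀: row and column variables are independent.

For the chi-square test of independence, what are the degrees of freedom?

degrees of freedom = 4

df = (r−1)(c−1) = (3−1)·(3−1) = 4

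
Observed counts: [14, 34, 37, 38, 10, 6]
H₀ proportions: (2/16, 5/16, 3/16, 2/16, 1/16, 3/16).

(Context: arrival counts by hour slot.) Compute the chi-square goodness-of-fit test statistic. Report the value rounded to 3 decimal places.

n = 139; E_i = n·p_i = [17.38, 43.44, 26.06, 17.38, 8.69, 26.06]
χ² = (14−17.38)²/17.38 + (34−43.44)²/43.44 + (37−26.06)²/26.06 + (38−17.38)²/17.38 + (10−8.69)²/8.69 + (6−26.06)²/26.06 = 47.4211
df = 5

test statistic = 47.421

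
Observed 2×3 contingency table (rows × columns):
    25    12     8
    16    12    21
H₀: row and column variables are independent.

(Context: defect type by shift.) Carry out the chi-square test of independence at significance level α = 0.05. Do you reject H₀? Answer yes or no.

reject H₀: yes

Row totals [45, 49], col totals [41, 24, 29], n=94
χ² = (25−19.63)²/19.63 + (12−11.49)²/11.49 + (8−13.88)²/13.88 + (16−21.37)²/21.37 + (12−12.51)²/12.51 + (21−15.12)²/15.12 = 7.6468
df = 2
p-value (upper-tail) = 0.02185
At α=0.05: p < α → reject H₀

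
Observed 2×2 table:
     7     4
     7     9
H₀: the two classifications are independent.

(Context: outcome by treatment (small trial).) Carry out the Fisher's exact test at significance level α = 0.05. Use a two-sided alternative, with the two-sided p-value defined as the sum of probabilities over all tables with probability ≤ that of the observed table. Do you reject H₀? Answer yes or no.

reject H₀: no

Margins: r₁=11, r₂=16, c₁=14, c₂=13, n=27
p_obs = C(11,7)·C(16,7)/C(27,14); sum pmf over tables with pmf ≤ p_obs
p-value (two-sided) = 0.44007
At α=0.05: p ≥ α → fail to reject H₀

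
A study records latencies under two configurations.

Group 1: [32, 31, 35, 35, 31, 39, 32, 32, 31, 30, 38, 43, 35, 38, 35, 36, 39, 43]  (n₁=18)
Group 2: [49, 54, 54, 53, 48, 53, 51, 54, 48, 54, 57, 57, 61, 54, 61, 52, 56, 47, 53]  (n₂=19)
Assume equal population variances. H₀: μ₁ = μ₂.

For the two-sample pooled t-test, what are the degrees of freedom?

df = n₁ + n₂ − 2 = 18 + 19 − 2 = 35

degrees of freedom = 35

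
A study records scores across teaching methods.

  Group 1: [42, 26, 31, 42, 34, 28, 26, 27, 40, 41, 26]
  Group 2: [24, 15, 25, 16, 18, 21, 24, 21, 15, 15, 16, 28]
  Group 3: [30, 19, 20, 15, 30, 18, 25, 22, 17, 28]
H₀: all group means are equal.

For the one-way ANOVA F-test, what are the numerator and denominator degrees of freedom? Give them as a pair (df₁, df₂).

degrees of freedom = [2, 30]

k = 3 groups, N = 33 total
df = (k−1, N−k) = (3−1, 33−3) = (2, 30)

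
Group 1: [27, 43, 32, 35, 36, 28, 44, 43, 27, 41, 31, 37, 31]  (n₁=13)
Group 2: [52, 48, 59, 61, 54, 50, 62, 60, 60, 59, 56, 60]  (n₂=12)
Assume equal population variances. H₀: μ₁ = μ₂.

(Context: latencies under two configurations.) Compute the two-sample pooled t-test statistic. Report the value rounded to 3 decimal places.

test statistic = -9.791

x̄₁=35.000, s₁=6.245, n₁=13
x̄₂=56.750, s₂=4.673, n₂=12
s_p² = [12·6.245² + 11·4.673²]/23 = 30.7935
SE = √(s_p²·(1/13+1/12)) = 2.2215
t = (35.000−56.750)/2.2215 = -9.7909
df = 23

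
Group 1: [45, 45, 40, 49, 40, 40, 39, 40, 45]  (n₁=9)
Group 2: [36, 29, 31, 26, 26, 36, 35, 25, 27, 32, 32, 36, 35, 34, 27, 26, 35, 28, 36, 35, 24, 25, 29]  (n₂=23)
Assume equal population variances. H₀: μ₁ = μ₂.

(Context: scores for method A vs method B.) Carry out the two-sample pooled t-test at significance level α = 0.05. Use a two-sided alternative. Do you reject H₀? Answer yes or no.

reject H₀: yes

x̄₁=42.556, s₁=3.504, n₁=9
x̄₂=30.652, s₂=4.355, n₂=23
s_p² = [8·3.504² + 22·4.355²]/30 = 17.1813
SE = √(s_p²·(1/9+1/23)) = 1.6297
t = (42.556−30.652)/1.6297 = 7.3039
df = 30
p-value (two-sided) = 0.00000
At α=0.05: p < α → reject H₀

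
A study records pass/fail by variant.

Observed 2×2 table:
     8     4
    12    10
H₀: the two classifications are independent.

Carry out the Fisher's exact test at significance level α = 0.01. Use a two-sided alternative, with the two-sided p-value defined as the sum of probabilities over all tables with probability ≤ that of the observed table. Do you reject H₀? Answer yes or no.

Margins: r₁=12, r₂=22, c₁=20, c₂=14, n=34
p_obs = C(12,8)·C(22,12)/C(34,20); sum pmf over tables with pmf ≤ p_obs
p-value (two-sided) = 0.71698
At α=0.01: p ≥ α → fail to reject H₀

reject H₀: no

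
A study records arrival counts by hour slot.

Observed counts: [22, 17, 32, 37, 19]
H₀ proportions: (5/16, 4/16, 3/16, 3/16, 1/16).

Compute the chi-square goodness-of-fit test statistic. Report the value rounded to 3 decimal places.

test statistic = 40.271

n = 127; E_i = n·p_i = [39.69, 31.75, 23.81, 23.81, 7.94]
χ² = (22−39.69)²/39.69 + (17−31.75)²/31.75 + (32−23.81)²/23.81 + (37−23.81)²/23.81 + (19−7.94)²/7.94 = 40.2714
df = 4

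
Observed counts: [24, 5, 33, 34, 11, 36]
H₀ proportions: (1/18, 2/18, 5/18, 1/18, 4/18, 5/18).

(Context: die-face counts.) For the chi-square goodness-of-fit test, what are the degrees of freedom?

degrees of freedom = 5

df = k − 1 = 6 − 1 = 5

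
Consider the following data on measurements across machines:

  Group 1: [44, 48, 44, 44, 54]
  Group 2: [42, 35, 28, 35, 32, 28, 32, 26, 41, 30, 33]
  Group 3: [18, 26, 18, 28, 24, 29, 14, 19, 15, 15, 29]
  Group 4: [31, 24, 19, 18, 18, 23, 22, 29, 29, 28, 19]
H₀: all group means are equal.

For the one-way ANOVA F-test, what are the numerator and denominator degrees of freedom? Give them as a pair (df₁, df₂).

degrees of freedom = [3, 34]

k = 4 groups, N = 38 total
df = (k−1, N−k) = (4−1, 38−4) = (3, 34)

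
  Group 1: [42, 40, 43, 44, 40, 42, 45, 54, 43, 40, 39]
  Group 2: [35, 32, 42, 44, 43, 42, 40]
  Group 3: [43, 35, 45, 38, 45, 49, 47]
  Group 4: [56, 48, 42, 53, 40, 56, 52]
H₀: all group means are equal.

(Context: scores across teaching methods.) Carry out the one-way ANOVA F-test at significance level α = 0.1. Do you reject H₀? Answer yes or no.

reject H₀: yes

Group means [42.91, 39.71, 43.14, 49.57], grand mean 43.719
SSB = Σnᵢ(x̄ᵢ−x̄)² = 361.560; SSW = ΣΣ(x−x̄ᵢ)² = 692.909
MSB = 361.560/3 = 120.5199; MSW = 692.909/28 = 24.7468
F = MSB/MSW = 4.8701
df = (3, 28)
p-value (upper-tail) = 0.00753
At α=0.1: p < α → reject H₀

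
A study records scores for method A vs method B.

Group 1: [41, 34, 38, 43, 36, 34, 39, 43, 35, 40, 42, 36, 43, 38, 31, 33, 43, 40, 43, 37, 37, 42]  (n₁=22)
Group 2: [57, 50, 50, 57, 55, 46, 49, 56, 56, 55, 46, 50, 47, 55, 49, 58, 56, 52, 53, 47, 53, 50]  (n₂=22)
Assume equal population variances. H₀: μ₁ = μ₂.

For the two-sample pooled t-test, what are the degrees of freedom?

df = n₁ + n₂ − 2 = 22 + 22 − 2 = 42

degrees of freedom = 42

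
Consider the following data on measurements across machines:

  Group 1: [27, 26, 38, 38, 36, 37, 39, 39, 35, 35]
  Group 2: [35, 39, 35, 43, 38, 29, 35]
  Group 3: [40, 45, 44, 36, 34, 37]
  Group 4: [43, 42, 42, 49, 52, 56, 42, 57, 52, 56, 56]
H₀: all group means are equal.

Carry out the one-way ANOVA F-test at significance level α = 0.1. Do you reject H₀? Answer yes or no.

reject H₀: yes

Group means [35.00, 36.29, 39.33, 49.73], grand mean 40.794
SSB = Σnᵢ(x̄ᵢ−x̄)² = 1368.615; SSW = ΣΣ(x−x̄ᵢ)² = 818.944
MSB = 1368.615/3 = 456.2050; MSW = 818.944/30 = 27.2981
F = MSB/MSW = 16.7120
df = (3, 30)
p-value (upper-tail) = 0.00000
At α=0.1: p < α → reject H₀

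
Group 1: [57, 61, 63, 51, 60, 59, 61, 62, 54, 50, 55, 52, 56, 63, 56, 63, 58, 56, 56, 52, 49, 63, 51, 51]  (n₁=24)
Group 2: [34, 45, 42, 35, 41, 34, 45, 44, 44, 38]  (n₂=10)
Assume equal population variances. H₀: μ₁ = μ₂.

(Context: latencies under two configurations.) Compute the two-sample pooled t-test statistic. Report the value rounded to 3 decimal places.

x̄₁=56.625, s₁=4.661, n₁=24
x̄₂=40.200, s₂=4.566, n₂=10
s_p² = [23·4.661² + 9·4.566²]/32 = 21.4758
SE = √(s_p²·(1/24+1/10)) = 1.7442
t = (56.625−40.200)/1.7442 = 9.4167
df = 32

test statistic = 9.417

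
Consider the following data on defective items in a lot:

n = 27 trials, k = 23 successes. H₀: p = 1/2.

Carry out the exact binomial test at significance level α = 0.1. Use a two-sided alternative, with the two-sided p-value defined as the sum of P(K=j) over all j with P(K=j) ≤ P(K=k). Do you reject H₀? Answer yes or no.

Exact binomial: n=27, k=23, p₀=1/2=0.5000
P(X=j) = C(n,j)·p₀^j·(1−p₀)^(n−j); p = Σ P(X=j) over j with P(X=j) ≤ P(X=23)
p-value (two-sided) = 0.00031
At α=0.1: p < α → reject H₀

reject H₀: yes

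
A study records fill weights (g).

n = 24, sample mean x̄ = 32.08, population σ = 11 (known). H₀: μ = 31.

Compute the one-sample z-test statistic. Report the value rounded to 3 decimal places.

SE = σ/√n = 11/√24 = 2.2454
z = (x̄−μ₀)/SE = (32.08−31)/2.2454 = 0.4810

test statistic = 0.481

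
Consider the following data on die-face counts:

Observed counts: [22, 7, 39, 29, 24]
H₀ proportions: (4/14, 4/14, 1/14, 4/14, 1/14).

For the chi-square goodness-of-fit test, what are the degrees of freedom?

degrees of freedom = 4

df = k − 1 = 5 − 1 = 4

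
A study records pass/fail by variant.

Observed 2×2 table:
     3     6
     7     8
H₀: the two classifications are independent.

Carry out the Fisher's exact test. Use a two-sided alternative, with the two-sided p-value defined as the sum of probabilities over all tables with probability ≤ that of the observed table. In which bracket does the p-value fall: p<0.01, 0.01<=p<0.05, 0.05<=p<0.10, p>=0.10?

p-value bracket: p>=0.10

Margins: r₁=9, r₂=15, c₁=10, c₂=14, n=24
p_obs = C(9,3)·C(15,7)/C(24,10); sum pmf over tables with pmf ≤ p_obs
p-value (two-sided) = 0.67846
→ bracket: p>=0.10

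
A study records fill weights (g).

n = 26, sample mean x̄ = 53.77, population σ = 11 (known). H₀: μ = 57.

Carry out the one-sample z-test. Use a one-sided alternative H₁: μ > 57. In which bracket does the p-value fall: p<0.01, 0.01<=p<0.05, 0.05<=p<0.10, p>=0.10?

p-value bracket: p>=0.10

SE = σ/√n = 11/√26 = 2.1573
z = (x̄−μ₀)/SE = (53.77−57)/2.1573 = -1.4973
p-value (one-sided, H₁ greater) = 0.93284
→ bracket: p>=0.10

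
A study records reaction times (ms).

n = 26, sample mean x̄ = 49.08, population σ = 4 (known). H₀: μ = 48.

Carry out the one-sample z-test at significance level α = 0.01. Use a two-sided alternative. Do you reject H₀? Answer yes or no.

reject H₀: no

SE = σ/√n = 4/√26 = 0.7845
z = (x̄−μ₀)/SE = (49.08−48)/0.7845 = 1.3767
p-value (two-sided) = 0.16859
At α=0.01: p ≥ α → fail to reject H₀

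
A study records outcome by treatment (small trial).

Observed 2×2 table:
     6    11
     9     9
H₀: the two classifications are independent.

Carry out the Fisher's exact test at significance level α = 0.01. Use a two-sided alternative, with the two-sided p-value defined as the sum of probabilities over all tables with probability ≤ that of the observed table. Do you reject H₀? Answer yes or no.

reject H₀: no

Margins: r₁=17, r₂=18, c₁=15, c₂=20, n=35
p_obs = C(17,6)·C(18,9)/C(35,15); sum pmf over tables with pmf ≤ p_obs
p-value (two-sided) = 0.49979
At α=0.01: p ≥ α → fail to reject H₀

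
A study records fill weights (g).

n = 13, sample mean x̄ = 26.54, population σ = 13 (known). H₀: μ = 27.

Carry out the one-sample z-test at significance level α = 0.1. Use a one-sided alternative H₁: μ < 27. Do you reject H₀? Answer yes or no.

reject H₀: no

SE = σ/√n = 13/√13 = 3.6056
z = (x̄−μ₀)/SE = (26.54−27)/3.6056 = -0.1276
p-value (one-sided, H₁ less) = 0.44924
At α=0.1: p ≥ α → fail to reject H₀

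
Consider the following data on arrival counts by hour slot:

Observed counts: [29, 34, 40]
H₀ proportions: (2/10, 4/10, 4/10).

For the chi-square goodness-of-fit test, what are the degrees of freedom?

df = k − 1 = 3 − 1 = 2

degrees of freedom = 2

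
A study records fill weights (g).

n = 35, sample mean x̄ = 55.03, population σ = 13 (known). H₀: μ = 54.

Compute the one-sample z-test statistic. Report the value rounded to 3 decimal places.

SE = σ/√n = 13/√35 = 2.1974
z = (x̄−μ₀)/SE = (55.03−54)/2.1974 = 0.4687

test statistic = 0.469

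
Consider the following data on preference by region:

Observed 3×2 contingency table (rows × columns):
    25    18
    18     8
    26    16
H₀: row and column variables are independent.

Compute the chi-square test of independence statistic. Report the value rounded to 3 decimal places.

test statistic = 0.849

Row totals [43, 26, 42], col totals [69, 42], n=111
χ² = (25−26.73)²/26.73 + (18−16.27)²/16.27 + (18−16.16)²/16.16 + (8−9.84)²/9.84 + (26−26.11)²/26.11 + (16−15.89)²/15.89 = 0.8493
df = 2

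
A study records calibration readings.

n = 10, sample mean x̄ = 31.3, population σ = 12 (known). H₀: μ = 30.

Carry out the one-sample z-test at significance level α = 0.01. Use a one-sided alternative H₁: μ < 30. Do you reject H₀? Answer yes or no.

SE = σ/√n = 12/√10 = 3.7947
z = (x̄−μ₀)/SE = (31.3−30)/3.7947 = 0.3426
p-value (one-sided, H₁ less) = 0.63404
At α=0.01: p ≥ α → fail to reject H₀

reject H₀: no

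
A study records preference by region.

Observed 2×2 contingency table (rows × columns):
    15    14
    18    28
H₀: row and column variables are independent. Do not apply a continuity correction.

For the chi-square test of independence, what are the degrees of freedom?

degrees of freedom = 1

df = (r−1)(c−1) = (2−1)·(2−1) = 1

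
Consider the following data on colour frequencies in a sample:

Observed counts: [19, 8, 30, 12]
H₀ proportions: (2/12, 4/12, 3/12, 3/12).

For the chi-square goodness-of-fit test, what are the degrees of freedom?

df = k − 1 = 4 − 1 = 3

degrees of freedom = 3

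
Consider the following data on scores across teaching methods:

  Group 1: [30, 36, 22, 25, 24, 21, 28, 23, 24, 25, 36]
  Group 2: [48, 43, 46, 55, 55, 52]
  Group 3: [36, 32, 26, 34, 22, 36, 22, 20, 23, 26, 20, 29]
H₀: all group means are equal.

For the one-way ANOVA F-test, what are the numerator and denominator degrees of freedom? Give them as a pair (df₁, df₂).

degrees of freedom = [2, 26]

k = 3 groups, N = 29 total
df = (k−1, N−k) = (3−1, 29−3) = (2, 26)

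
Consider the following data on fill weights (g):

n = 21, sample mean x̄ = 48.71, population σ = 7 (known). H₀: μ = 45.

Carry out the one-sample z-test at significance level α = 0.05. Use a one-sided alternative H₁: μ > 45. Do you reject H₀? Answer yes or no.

SE = σ/√n = 7/√21 = 1.5275
z = (x̄−μ₀)/SE = (48.71−45)/1.5275 = 2.4288
p-value (one-sided, H₁ greater) = 0.00758
At α=0.05: p < α → reject H₀

reject H₀: yes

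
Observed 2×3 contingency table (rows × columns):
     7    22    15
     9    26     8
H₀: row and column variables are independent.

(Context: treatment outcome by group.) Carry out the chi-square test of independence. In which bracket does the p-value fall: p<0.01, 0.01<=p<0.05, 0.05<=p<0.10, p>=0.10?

p-value bracket: p>=0.10

Row totals [44, 43], col totals [16, 48, 23], n=87
χ² = (7−8.09)²/8.09 + (22−24.28)²/24.28 + (15−11.63)²/11.63 + (9−7.91)²/7.91 + (26−23.72)²/23.72 + (8−11.37)²/11.37 = 2.7026
df = 2
p-value (upper-tail) = 0.25890
→ bracket: p>=0.10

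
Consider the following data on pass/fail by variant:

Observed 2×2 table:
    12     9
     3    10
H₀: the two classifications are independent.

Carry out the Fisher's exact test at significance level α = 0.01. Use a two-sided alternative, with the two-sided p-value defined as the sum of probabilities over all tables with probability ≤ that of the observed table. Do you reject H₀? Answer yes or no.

Margins: r₁=21, r₂=13, c₁=15, c₂=19, n=34
p_obs = C(21,12)·C(13,3)/C(34,15); sum pmf over tables with pmf ≤ p_obs
p-value (two-sided) = 0.07899
At α=0.01: p ≥ α → fail to reject H₀

reject H₀: no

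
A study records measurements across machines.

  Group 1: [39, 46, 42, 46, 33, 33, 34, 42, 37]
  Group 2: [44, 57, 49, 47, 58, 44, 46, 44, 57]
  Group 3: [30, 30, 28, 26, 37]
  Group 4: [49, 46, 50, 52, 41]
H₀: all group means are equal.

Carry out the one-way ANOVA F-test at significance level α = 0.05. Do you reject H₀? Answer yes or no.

Group means [39.11, 49.56, 30.20, 47.60], grand mean 42.393
SSB = Σnᵢ(x̄ᵢ−x̄)² = 1437.567; SSW = ΣΣ(x−x̄ᵢ)² = 653.111
MSB = 1437.567/3 = 479.1892; MSW = 653.111/24 = 27.2130
F = MSB/MSW = 17.6089
df = (3, 24)
p-value (upper-tail) = 0.00000
At α=0.05: p < α → reject H₀

reject H₀: yes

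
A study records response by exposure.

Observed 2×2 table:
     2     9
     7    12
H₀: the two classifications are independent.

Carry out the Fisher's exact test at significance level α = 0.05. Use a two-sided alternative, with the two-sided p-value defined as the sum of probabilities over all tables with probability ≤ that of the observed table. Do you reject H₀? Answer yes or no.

reject H₀: no

Margins: r₁=11, r₂=19, c₁=9, c₂=21, n=30
p_obs = C(11,2)·C(19,7)/C(30,9); sum pmf over tables with pmf ≤ p_obs
p-value (two-sided) = 0.41889
At α=0.05: p ≥ α → fail to reject H₀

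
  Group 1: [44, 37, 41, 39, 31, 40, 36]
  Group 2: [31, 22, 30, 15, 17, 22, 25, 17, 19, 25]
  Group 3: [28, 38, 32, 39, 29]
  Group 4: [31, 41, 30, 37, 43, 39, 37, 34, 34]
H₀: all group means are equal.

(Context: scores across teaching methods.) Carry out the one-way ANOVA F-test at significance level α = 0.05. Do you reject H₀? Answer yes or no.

Group means [38.29, 22.30, 33.20, 36.22], grand mean 31.710
SSB = Σnᵢ(x̄ᵢ−x̄)² = 1382.503; SSW = ΣΣ(x−x̄ᵢ)² = 629.884
MSB = 1382.503/3 = 460.8343; MSW = 629.884/27 = 23.3290
F = MSB/MSW = 19.7537
df = (3, 27)
p-value (upper-tail) = 0.00000
At α=0.05: p < α → reject H₀

reject H₀: yes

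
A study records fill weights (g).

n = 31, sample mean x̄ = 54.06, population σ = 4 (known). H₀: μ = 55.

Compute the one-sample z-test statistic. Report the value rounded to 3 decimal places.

SE = σ/√n = 4/√31 = 0.7184
z = (x̄−μ₀)/SE = (54.06−55)/0.7184 = -1.3084

test statistic = -1.308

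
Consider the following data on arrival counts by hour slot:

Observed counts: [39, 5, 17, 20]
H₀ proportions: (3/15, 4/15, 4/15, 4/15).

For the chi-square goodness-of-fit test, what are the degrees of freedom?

degrees of freedom = 3

df = k − 1 = 4 − 1 = 3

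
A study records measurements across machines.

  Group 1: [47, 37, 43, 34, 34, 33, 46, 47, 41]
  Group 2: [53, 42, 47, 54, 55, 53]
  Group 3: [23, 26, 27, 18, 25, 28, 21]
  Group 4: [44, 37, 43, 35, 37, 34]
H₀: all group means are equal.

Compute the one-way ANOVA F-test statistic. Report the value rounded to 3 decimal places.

test statistic = 33.623

Group means [40.22, 50.67, 24.00, 38.33], grand mean 38.000
SSB = Σnᵢ(x̄ᵢ−x̄)² = 2379.778; SSW = ΣΣ(x−x̄ᵢ)² = 566.222
MSB = 2379.778/3 = 793.2593; MSW = 566.222/24 = 23.5926
F = MSB/MSW = 33.6232
df = (3, 24)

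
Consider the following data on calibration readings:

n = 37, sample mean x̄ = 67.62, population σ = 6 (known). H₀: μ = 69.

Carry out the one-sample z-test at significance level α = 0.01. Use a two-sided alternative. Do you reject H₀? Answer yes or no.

SE = σ/√n = 6/√37 = 0.9864
z = (x̄−μ₀)/SE = (67.62−69)/0.9864 = -1.3990
p-value (two-sided) = 0.16180
At α=0.01: p ≥ α → fail to reject H₀

reject H₀: no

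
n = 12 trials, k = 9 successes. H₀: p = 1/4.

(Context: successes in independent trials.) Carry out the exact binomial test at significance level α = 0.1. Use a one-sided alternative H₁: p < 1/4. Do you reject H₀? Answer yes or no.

reject H₀: no

Exact binomial: n=12, k=9, p₀=1/4=0.2500
P(X≤9) from Σ C(n,i)·p₀^i·(1−p₀)^(n−i)
p-value (one-sided, H₁ less) = 0.99996
At α=0.1: p ≥ α → fail to reject H₀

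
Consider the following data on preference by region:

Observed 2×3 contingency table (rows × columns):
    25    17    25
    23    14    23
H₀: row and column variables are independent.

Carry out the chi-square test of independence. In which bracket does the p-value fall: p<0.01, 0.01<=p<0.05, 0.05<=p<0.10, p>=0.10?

Row totals [67, 60], col totals [48, 31, 48], n=127
χ² = (25−25.32)²/25.32 + (17−16.35)²/16.35 + (25−25.32)²/25.32 + (23−22.68)²/22.68 + (14−14.65)²/14.65 + (23−22.68)²/22.68 = 0.0714
df = 2
p-value (upper-tail) = 0.96494
→ bracket: p>=0.10

p-value bracket: p>=0.10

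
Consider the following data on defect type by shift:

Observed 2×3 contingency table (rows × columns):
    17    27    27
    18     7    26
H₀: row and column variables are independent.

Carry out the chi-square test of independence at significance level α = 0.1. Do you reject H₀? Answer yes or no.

Row totals [71, 51], col totals [35, 34, 53], n=122
χ² = (17−20.37)²/20.37 + (27−19.79)²/19.79 + (27−30.84)²/30.84 + (18−14.63)²/14.63 + (7−14.21)²/14.21 + (26−22.16)²/22.16 = 8.7691
df = 2
p-value (upper-tail) = 0.01247
At α=0.1: p < α → reject H₀

reject H₀: yes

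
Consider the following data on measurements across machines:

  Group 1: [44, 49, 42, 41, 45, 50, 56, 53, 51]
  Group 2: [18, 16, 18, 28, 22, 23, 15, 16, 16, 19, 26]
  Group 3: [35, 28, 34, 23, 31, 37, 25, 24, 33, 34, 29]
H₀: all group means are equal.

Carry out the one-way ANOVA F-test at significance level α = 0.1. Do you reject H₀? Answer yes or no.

reject H₀: yes

Group means [47.89, 19.73, 30.27], grand mean 31.645
SSB = Σnᵢ(x̄ᵢ−x̄)² = 3957.844; SSW = ΣΣ(x−x̄ᵢ)² = 637.253
MSB = 3957.844/2 = 1978.9221; MSW = 637.253/28 = 22.7590
F = MSB/MSW = 86.9511
df = (2, 28)
p-value (upper-tail) = 0.00000
At α=0.1: p < α → reject H₀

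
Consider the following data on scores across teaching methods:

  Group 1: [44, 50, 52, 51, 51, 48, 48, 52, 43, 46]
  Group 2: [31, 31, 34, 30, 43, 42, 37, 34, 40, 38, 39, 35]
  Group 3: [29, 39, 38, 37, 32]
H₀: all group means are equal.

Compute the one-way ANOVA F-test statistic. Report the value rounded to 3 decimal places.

Group means [48.50, 36.17, 35.00], grand mean 40.519
SSB = Σnᵢ(x̄ᵢ−x̄)² = 1016.574; SSW = ΣΣ(x−x̄ᵢ)² = 380.167
MSB = 1016.574/2 = 508.2870; MSW = 380.167/24 = 15.8403
F = MSB/MSW = 32.0883
df = (2, 24)

test statistic = 32.088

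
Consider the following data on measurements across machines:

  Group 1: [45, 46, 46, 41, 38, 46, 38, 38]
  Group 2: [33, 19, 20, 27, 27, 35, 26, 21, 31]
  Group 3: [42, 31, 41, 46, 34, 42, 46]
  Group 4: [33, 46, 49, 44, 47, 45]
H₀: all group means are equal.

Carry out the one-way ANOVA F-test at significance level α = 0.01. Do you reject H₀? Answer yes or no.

Group means [42.25, 26.56, 40.29, 44.00], grand mean 37.433
SSB = Σnᵢ(x̄ᵢ−x̄)² = 1566.216; SSW = ΣΣ(x−x̄ᵢ)² = 727.151
MSB = 1566.216/3 = 522.0720; MSW = 727.151/26 = 27.9673
F = MSB/MSW = 18.6672
df = (3, 26)
p-value (upper-tail) = 0.00000
At α=0.01: p < α → reject H₀

reject H₀: yes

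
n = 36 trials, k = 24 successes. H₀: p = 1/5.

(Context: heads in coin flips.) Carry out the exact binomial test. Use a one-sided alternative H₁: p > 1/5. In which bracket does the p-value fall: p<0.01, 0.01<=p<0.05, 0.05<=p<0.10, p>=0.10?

Exact binomial: n=36, k=24, p₀=1/5=0.2000
P(X≥24) from Σ C(n,i)·p₀^i·(1−p₀)^(n−i)
p-value (one-sided, H₁ greater) = 0.00000
→ bracket: p<0.01

p-value bracket: p<0.01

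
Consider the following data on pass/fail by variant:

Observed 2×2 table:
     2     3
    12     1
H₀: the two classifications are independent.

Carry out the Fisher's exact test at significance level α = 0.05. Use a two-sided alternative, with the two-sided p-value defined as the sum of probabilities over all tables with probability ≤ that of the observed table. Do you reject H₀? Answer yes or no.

reject H₀: yes

Margins: r₁=5, r₂=13, c₁=14, c₂=4, n=18
p_obs = C(5,2)·C(13,12)/C(18,14); sum pmf over tables with pmf ≤ p_obs
p-value (two-sided) = 0.04412
At α=0.05: p < α → reject H₀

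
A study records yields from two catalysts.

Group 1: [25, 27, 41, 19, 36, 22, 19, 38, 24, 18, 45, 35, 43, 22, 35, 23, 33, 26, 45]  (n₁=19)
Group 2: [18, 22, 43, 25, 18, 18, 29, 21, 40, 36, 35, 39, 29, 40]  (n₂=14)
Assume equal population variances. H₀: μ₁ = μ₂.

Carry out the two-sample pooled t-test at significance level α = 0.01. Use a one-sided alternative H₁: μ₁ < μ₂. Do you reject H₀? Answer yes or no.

x̄₁=30.316, s₁=9.268, n₁=19
x̄₂=29.500, s₂=9.247, n₂=14
s_p² = [18·9.268² + 13·9.247²]/31 = 85.7292
SE = √(s_p²·(1/19+1/14)) = 3.2612
t = (30.316−29.500)/3.2612 = 0.2501
df = 31
p-value (one-sided, H₁ less) = 0.59794
At α=0.01: p ≥ α → fail to reject H₀

reject H₀: no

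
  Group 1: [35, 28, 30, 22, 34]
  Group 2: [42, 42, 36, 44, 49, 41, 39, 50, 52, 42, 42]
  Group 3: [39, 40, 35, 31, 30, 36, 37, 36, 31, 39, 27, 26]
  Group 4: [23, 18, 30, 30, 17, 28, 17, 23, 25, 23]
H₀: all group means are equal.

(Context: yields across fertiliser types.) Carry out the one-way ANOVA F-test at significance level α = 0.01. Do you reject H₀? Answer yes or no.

reject H₀: yes

Group means [29.80, 43.55, 33.92, 23.40], grand mean 33.395
SSB = Σnᵢ(x̄ᵢ−x̄)² = 2200.235; SSW = ΣΣ(x−x̄ᵢ)² = 818.844
MSB = 2200.235/3 = 733.4117; MSW = 818.844/34 = 24.0836
F = MSB/MSW = 30.4527
df = (3, 34)
p-value (upper-tail) = 0.00000
At α=0.01: p < α → reject H₀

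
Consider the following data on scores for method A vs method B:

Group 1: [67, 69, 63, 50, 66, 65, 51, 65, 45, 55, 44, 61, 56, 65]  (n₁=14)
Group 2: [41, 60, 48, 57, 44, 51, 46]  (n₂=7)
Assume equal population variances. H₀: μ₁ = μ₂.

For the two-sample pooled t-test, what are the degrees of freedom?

degrees of freedom = 19

df = n₁ + n₂ − 2 = 14 + 7 − 2 = 19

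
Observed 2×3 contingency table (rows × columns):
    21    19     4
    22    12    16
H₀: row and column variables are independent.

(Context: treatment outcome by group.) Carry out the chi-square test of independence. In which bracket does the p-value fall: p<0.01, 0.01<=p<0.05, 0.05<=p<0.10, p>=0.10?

Row totals [44, 50], col totals [43, 31, 20], n=94
χ² = (21−20.13)²/20.13 + (19−14.51)²/14.51 + (4−9.36)²/9.36 + (22−22.87)²/22.87 + (12−16.49)²/16.49 + (16−10.64)²/10.64 = 8.4554
df = 2
p-value (upper-tail) = 0.01459
→ bracket: 0.01<=p<0.05

p-value bracket: 0.01<=p<0.05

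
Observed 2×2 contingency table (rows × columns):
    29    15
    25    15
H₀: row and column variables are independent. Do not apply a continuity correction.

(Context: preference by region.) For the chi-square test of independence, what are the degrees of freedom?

degrees of freedom = 1

df = (r−1)(c−1) = (2−1)·(2−1) = 1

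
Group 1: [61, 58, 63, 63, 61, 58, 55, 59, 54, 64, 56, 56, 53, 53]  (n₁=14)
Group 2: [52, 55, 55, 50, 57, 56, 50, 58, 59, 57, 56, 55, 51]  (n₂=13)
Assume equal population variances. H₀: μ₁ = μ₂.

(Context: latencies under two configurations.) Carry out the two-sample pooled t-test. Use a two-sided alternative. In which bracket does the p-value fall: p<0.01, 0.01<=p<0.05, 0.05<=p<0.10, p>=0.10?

p-value bracket: 0.01<=p<0.05

x̄₁=58.143, s₁=3.800, n₁=14
x̄₂=54.692, s₂=3.011, n₂=13
s_p² = [13·3.800² + 12·3.011²]/25 = 11.8593
SE = √(s_p²·(1/14+1/13)) = 1.3264
t = (58.143−54.692)/1.3264 = 2.6014
df = 25
p-value (two-sided) = 0.01538
→ bracket: 0.01<=p<0.05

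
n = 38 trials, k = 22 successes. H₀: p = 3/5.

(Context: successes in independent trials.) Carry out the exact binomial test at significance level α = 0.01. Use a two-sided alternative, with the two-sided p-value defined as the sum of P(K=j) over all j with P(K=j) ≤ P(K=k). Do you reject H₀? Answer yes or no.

reject H₀: no

Exact binomial: n=38, k=22, p₀=3/5=0.6000
P(X=j) = C(n,j)·p₀^j·(1−p₀)^(n−j); p = Σ P(X=j) over j with P(X=j) ≤ P(X=22)
p-value (two-sided) = 0.86881
At α=0.01: p ≥ α → fail to reject H₀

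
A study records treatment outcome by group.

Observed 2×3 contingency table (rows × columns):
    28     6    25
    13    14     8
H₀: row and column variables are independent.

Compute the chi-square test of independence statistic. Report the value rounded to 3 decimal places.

Row totals [59, 35], col totals [41, 20, 33], n=94
χ² = (28−25.73)²/25.73 + (6−12.55)²/12.55 + (25−20.71)²/20.71 + (13−15.27)²/15.27 + (14−7.45)²/7.45 + (8−12.29)²/12.29 = 12.1069
df = 2

test statistic = 12.107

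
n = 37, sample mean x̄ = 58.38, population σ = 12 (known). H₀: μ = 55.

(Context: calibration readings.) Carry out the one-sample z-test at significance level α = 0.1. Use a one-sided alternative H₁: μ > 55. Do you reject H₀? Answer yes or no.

SE = σ/√n = 12/√37 = 1.9728
z = (x̄−μ₀)/SE = (58.38−55)/1.9728 = 1.7133
p-value (one-sided, H₁ greater) = 0.04333
At α=0.1: p < α → reject H₀

reject H₀: yes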